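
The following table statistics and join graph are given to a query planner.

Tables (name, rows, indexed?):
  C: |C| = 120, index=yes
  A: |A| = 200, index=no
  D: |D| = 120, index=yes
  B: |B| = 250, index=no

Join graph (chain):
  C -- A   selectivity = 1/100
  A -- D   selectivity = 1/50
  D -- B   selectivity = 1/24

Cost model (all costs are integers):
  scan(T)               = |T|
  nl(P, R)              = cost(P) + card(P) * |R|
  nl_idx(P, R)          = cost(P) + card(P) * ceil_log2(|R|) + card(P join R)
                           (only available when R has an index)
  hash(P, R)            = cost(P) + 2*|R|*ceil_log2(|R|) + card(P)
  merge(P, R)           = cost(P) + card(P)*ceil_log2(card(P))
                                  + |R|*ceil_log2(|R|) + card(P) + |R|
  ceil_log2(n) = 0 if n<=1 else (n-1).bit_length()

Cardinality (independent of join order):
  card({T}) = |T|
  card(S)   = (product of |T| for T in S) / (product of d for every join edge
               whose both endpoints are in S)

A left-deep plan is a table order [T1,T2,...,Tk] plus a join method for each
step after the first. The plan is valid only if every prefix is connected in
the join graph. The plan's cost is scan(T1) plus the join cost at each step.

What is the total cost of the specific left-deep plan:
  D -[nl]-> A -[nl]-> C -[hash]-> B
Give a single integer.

86296

step 1: scan D: cost=120, card=120
step 2: join A via nl
    card(P join A) = 120*200/(50) = 480
    cost = 120 + 120*200 = 24120
step 3: join C via nl
    card(P join C) = 480*120/(100) = 576
    cost = 24120 + 480*120 = 81720
step 4: join B via hash
    card(P join B) = 576*250/(24) = 6000
    cost = 81720 + 2*250*8 + 576 = 86296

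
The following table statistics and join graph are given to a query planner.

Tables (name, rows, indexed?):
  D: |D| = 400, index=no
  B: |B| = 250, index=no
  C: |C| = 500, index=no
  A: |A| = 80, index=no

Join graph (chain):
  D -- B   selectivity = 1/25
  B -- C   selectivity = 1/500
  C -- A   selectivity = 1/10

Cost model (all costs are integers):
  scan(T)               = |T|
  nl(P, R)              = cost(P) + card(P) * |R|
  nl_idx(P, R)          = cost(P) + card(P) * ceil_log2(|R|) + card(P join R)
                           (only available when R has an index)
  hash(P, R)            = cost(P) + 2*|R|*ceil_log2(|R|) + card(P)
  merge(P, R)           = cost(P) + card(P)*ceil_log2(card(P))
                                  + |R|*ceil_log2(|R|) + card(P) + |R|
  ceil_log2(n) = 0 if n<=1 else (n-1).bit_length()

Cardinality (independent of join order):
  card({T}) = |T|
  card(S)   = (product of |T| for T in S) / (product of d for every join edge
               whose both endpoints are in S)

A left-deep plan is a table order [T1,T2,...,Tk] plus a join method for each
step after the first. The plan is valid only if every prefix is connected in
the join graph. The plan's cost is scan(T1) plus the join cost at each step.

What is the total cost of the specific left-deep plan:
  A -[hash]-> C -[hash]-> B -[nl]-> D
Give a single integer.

step 1: scan A: cost=80, card=80
step 2: join C via hash
    card(P join C) = 80*500/(10) = 4000
    cost = 80 + 2*500*9 + 80 = 9160
step 3: join B via hash
    card(P join B) = 4000*250/(500) = 2000
    cost = 9160 + 2*250*8 + 4000 = 17160
step 4: join D via nl
    card(P join D) = 2000*400/(25) = 32000
    cost = 17160 + 2000*400 = 817160

817160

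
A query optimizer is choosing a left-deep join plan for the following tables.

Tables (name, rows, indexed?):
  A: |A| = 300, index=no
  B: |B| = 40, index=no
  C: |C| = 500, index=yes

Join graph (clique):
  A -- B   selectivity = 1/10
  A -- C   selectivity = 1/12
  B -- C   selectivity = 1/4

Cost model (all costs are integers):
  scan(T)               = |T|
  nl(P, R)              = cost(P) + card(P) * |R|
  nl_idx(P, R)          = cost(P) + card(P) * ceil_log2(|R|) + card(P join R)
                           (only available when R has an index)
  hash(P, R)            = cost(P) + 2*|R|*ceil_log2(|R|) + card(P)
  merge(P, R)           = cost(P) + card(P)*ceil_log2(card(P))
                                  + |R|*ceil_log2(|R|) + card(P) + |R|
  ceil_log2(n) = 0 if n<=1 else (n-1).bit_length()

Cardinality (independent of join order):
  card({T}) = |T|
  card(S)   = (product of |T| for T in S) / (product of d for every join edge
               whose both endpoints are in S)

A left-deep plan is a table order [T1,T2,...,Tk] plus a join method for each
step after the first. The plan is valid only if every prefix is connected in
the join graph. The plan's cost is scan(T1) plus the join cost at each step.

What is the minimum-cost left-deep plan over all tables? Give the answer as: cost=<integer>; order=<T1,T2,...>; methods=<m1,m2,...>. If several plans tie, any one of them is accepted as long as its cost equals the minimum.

Selinger DP (subsets sized 1..n):
  {A}: scan cost=300, card=300
  {B}: scan cost=40, card=40
  {C}: scan cost=500, card=500
  {AB}: card=1200; try (B,hash)→1080, (A,merge)→3320, (B,merge)→3580, (A,hash)→5480, (A,nl)→12040, (B,nl)→12300; best=1080 via (B,hash)
  {AC}: card=12500; try (A,hash)→6400, (C,merge)→8300, (A,merge)→8500, (C,hash)→9600, (C,nl_idx)→15500, (C,nl)→150300 …(+1); best=6400 via (A,hash)
  {BC}: card=5000; try (B,hash)→1480, (C,merge)→5320, (C,nl_idx)→5400, (B,merge)→5780, (C,hash)→9080, (C,nl)→20040 …(+1); best=1480 via (B,hash)
  {ABC}: card=12500; try (C,hash)→11280, (A,hash)→11880, (B,hash)→19380, (C,merge)→20480, (C,nl_idx)→24380, (A,merge)→74480 …(+4); best=11280 via (C,hash)

cost=11280; order=A,B,C; methods=hash,hash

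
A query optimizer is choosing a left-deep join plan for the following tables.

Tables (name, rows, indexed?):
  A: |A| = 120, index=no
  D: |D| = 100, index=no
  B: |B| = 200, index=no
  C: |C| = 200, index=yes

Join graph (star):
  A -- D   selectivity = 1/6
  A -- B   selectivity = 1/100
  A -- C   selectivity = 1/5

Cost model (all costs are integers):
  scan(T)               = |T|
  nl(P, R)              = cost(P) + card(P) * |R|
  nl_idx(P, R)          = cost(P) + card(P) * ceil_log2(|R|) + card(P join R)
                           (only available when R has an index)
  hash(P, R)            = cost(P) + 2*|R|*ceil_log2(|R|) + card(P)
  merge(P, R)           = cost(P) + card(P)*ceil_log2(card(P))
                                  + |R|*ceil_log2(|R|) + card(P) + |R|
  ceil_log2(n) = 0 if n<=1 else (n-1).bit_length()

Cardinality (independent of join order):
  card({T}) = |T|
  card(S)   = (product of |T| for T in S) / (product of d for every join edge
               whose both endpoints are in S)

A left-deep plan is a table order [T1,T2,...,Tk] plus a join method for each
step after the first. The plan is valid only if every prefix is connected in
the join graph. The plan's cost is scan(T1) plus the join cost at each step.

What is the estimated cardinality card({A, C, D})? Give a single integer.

80000

Tables in S: A(120), C(200), D(100)
Edges inside S: A-D(d=6), A-C(d=5)
numerator = 120 * 200 * 100 = 2400000
denominator = 6 * 5 = 30
card(S) = 2400000 / 30 = 80000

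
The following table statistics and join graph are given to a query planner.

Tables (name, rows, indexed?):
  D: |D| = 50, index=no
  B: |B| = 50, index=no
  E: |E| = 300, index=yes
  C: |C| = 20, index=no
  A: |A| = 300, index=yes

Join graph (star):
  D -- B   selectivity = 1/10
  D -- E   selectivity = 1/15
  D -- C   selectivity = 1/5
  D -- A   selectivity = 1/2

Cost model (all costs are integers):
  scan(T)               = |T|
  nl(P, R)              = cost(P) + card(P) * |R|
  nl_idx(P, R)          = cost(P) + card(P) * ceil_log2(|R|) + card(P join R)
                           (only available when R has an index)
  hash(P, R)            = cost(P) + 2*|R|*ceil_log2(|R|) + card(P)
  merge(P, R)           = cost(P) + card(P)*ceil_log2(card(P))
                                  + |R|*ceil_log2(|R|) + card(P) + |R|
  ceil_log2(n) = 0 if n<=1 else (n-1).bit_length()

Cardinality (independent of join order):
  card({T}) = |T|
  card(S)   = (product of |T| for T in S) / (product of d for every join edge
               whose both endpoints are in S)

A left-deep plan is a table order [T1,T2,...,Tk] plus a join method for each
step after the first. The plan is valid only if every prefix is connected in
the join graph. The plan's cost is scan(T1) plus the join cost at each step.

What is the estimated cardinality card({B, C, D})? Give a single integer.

Tables in S: B(50), C(20), D(50)
Edges inside S: D-B(d=10), D-C(d=5)
numerator = 50 * 20 * 50 = 50000
denominator = 10 * 5 = 50
card(S) = 50000 / 50 = 1000

1000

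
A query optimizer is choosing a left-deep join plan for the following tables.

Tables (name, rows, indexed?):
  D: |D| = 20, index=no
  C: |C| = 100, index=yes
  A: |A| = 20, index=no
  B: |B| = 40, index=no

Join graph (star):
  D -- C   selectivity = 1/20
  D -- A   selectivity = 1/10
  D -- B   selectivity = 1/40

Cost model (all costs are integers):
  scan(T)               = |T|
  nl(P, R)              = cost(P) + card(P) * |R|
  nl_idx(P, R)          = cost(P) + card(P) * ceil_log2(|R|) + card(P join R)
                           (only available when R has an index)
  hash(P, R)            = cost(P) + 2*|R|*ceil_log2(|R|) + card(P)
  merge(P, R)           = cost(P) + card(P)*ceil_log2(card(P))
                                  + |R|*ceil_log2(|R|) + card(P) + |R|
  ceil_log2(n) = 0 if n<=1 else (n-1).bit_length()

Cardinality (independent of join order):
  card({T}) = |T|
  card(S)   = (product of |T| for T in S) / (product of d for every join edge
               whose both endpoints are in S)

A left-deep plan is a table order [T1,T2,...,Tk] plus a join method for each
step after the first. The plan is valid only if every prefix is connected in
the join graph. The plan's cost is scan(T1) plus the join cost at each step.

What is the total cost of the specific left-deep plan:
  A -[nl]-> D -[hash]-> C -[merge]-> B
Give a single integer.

step 1: scan A: cost=20, card=20
step 2: join D via nl
    card(P join D) = 20*20/(10) = 40
    cost = 20 + 20*20 = 420
step 3: join C via hash
    card(P join C) = 40*100/(20) = 200
    cost = 420 + 2*100*7 + 40 = 1860
step 4: join B via merge
    card(P join B) = 200*40/(40) = 200
    cost = 1860 + 200*8 + 40*6 + 200 + 40 = 3940

3940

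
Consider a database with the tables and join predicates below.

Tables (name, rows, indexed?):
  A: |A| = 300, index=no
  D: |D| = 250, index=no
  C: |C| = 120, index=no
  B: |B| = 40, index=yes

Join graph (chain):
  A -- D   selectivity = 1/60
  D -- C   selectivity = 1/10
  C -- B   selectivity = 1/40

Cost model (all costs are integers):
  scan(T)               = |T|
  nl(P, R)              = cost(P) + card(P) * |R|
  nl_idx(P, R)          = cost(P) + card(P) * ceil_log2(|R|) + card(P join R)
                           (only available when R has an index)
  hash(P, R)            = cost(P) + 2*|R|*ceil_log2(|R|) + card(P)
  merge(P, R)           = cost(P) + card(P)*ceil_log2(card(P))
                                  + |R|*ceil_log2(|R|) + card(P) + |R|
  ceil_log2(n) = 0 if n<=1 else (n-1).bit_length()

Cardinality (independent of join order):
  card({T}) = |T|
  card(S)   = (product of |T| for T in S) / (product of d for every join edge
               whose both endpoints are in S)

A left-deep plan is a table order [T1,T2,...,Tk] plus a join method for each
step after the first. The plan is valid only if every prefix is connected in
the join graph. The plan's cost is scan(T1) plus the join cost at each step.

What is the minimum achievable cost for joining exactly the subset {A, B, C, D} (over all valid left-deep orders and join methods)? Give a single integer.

Selinger DP over subsets of {A,B,C,D}:
  {A}: scan cost=300, card=300
  {D}: scan cost=250, card=250
  {C}: scan cost=120, card=120
  {B}: scan cost=40, card=40
  {AD}: card=1250; try (D,hash)→4600, (A,merge)→5500, (D,merge)→5550, (A,hash)→5900, (A,nl)→75250, (D,nl)→75300; best=4600 via (D,hash)
  {CD}: card=3000; try (C,hash)→2180, (D,merge)→3330, (C,merge)→3460, (D,hash)→4240, (D,nl)→30120, (C,nl)→30250; best=2180 via (C,hash)
  {BC}: card=120; try (B,hash)→720, (B,nl_idx)→960, (C,merge)→1280, (B,merge)→1360, (C,hash)→1760, (C,nl)→4840 …(+1); best=720 via (B,hash)
  {ACD}: card=15000; try (C,hash)→7530, (A,hash)→10580, (C,merge)→20560, (A,merge)→44180, (C,nl)→154600, (A,nl)→902180; best=7530 via (C,hash)
  {BCD}: card=3000; try (D,merge)→3930, (D,hash)→4840, (B,hash)→5660, (B,nl_idx)→23180, (D,nl)→30720, (B,merge)→41460 …(+1); best=3930 via (D,merge)
  {ABCD}: card=15000; try (A,hash)→12330, (B,hash)→23010, (A,merge)→45930, (B,nl_idx)→112530, (B,merge)→232810, (B,nl)→607530 …(+1); best=12330 via (A,hash)

12330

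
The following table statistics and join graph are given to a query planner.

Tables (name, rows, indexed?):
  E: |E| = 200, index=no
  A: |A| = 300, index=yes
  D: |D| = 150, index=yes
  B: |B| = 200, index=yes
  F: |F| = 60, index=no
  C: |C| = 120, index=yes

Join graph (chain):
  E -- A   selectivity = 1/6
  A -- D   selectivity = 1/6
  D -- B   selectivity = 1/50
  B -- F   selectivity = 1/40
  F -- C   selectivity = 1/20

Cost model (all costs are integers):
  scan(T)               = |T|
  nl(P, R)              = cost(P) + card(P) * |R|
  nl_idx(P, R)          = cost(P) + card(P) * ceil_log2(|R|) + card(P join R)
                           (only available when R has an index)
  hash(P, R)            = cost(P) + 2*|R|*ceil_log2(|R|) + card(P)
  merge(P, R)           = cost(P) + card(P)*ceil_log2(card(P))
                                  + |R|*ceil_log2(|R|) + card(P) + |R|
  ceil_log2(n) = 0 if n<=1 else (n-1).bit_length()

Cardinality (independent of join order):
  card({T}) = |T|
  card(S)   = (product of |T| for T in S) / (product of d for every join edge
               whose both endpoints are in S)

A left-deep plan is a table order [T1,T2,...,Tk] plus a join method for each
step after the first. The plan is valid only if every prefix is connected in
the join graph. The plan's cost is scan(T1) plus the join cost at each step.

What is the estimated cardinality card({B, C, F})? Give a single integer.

1800

Tables in S: B(200), C(120), F(60)
Edges inside S: B-F(d=40), F-C(d=20)
numerator = 200 * 120 * 60 = 1440000
denominator = 40 * 20 = 800
card(S) = 1440000 / 800 = 1800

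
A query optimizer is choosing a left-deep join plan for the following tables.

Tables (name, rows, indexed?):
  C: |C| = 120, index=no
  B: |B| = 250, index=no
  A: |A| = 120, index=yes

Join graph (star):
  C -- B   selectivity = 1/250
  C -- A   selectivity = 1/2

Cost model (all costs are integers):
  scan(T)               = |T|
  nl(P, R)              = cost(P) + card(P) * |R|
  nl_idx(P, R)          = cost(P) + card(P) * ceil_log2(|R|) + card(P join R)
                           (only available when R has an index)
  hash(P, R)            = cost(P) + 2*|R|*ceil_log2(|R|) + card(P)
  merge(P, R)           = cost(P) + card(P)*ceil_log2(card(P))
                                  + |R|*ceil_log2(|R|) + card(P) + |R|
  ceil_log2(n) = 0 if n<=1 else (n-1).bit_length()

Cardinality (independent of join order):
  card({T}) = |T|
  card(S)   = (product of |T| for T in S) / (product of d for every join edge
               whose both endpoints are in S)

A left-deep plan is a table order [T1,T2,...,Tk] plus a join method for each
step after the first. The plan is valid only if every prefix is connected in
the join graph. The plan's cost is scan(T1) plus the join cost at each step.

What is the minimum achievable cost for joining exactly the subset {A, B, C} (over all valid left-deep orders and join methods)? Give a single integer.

Selinger DP over subsets of {A,B,C}:
  {C}: scan cost=120, card=120
  {B}: scan cost=250, card=250
  {A}: scan cost=120, card=120
  {BC}: card=120; try (C,hash)→2180, (B,merge)→3330, (C,merge)→3460, (B,hash)→4240, (B,nl)→30120, (C,nl)→30250; best=2180 via (C,hash)
  {AC}: card=7200; try (C,hash)→1920, (A,hash)→1920, (C,merge)→2040, (A,merge)→2040, (A,nl_idx)→8160, (C,nl)→14520 …(+1); best=1920 via (C,hash)
  {ABC}: card=7200; try (A,hash)→3980, (A,merge)→4100, (A,nl_idx)→10220, (B,hash)→13120, (A,nl)→16580, (B,merge)→104970 …(+1); best=3980 via (A,hash)

3980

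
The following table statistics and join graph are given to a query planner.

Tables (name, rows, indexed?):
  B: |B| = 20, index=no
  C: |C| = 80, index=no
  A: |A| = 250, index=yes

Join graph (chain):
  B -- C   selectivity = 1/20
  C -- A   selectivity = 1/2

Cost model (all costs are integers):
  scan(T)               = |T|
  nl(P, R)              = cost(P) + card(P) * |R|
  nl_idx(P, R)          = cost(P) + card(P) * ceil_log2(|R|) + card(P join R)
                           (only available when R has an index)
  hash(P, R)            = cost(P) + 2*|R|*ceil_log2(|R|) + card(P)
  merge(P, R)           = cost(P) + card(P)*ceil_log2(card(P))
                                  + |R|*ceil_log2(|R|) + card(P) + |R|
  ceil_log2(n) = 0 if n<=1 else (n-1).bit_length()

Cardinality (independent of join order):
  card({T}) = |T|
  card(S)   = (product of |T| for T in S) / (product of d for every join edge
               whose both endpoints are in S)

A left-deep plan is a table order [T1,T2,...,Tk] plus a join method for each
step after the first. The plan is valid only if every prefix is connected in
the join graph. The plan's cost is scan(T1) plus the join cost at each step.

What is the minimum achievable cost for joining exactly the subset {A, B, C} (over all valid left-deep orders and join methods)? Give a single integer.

Selinger DP over subsets of {A,B,C}:
  {B}: scan cost=20, card=20
  {C}: scan cost=80, card=80
  {A}: scan cost=250, card=250
  {BC}: card=80; try (B,hash)→360, (C,merge)→780, (B,merge)→840, (C,hash)→1160, (C,nl)→1620, (B,nl)→1680; best=360 via (B,hash)
  {AC}: card=10000; try (C,hash)→1620, (A,merge)→2970, (C,merge)→3140, (A,hash)→4160, (A,nl_idx)→10720, (A,nl)→20080 …(+1); best=1620 via (C,hash)
  {ABC}: card=10000; try (A,merge)→3250, (A,hash)→4440, (A,nl_idx)→11000, (B,hash)→11820, (A,nl)→20360, (B,merge)→151740 …(+1); best=3250 via (A,merge)

3250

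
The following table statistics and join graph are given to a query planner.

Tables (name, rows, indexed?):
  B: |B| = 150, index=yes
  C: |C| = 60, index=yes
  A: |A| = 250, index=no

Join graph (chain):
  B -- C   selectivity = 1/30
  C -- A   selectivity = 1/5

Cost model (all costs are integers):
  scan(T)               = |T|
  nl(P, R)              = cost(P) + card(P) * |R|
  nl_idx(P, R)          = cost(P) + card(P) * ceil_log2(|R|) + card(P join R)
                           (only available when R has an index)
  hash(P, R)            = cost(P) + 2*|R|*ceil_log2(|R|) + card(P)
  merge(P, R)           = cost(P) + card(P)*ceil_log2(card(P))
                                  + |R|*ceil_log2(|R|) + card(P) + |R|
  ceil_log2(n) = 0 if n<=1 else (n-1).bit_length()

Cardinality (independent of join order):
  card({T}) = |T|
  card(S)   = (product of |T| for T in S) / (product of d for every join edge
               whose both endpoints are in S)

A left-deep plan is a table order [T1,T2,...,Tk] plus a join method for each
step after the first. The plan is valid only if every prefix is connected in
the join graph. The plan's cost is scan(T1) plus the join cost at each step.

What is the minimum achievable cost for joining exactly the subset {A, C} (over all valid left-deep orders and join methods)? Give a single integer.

Selinger DP over subsets of {A,C}:
  {C}: scan cost=60, card=60
  {A}: scan cost=250, card=250
  {AC}: card=3000; try (C,hash)→1220, (A,merge)→2730, (C,merge)→2920, (A,hash)→4120, (C,nl_idx)→4750, (A,nl)→15060 …(+1); best=1220 via (C,hash)

1220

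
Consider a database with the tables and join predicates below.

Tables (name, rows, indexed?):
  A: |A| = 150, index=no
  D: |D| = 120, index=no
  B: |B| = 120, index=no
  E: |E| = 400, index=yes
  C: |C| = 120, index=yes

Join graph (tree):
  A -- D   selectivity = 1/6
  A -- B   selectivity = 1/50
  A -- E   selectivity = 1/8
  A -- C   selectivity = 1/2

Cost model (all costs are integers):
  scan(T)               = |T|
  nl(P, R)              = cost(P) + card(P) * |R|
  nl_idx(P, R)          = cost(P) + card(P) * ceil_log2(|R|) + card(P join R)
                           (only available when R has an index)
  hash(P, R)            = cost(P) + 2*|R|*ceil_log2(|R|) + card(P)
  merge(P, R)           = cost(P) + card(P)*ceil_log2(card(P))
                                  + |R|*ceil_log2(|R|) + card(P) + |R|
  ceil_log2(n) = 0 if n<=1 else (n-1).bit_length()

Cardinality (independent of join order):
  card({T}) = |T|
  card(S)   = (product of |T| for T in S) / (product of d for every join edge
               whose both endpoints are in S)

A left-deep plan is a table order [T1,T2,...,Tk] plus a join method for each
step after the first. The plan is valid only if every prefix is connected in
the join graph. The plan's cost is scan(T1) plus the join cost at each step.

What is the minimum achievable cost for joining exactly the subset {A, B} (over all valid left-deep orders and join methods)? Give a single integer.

Selinger DP over subsets of {A,B}:
  {A}: scan cost=150, card=150
  {B}: scan cost=120, card=120
  {AB}: card=360; try (B,hash)→1980, (A,merge)→2430, (B,merge)→2460, (A,hash)→2640, (A,nl)→18120, (B,nl)→18150; best=1980 via (B,hash)

1980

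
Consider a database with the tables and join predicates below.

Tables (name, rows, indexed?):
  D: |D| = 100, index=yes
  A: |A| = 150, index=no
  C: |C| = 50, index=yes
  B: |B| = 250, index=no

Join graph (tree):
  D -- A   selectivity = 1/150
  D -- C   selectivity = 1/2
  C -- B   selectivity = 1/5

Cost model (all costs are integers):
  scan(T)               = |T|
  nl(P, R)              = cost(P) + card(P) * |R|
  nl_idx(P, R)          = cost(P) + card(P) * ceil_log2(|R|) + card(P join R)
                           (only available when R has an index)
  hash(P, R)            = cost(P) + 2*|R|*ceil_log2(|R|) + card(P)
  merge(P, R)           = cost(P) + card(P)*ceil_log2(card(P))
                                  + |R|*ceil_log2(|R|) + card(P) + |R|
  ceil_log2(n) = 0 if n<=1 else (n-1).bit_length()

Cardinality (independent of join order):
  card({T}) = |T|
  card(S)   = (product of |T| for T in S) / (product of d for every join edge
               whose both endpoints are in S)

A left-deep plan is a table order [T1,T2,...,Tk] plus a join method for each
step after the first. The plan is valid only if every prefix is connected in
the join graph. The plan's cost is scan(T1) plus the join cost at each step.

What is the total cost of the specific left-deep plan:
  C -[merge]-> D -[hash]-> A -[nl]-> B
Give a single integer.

631100

step 1: scan C: cost=50, card=50
step 2: join D via merge
    card(P join D) = 50*100/(2) = 2500
    cost = 50 + 50*6 + 100*7 + 50 + 100 = 1200
step 3: join A via hash
    card(P join A) = 2500*150/(150) = 2500
    cost = 1200 + 2*150*8 + 2500 = 6100
step 4: join B via nl
    card(P join B) = 2500*250/(5) = 125000
    cost = 6100 + 2500*250 = 631100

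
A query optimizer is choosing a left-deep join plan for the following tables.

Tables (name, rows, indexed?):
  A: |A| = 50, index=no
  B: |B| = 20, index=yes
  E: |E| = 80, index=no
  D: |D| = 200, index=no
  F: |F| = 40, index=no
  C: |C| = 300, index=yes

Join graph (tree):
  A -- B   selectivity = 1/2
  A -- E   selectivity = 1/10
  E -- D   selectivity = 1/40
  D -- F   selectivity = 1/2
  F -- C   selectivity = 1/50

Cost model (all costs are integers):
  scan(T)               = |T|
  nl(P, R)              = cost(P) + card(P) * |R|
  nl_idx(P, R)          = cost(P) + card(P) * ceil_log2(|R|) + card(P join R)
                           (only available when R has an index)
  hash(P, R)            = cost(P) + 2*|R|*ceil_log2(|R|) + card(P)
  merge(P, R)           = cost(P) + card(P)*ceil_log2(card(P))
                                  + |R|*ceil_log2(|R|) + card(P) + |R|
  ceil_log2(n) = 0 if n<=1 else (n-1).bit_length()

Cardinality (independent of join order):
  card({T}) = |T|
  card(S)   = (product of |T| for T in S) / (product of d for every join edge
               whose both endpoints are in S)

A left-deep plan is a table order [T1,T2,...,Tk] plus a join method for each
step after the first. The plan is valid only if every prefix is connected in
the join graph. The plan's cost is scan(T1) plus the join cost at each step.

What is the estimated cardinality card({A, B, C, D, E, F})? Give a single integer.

2400000

Tables in S: A(50), B(20), C(300), D(200), E(80), F(40)
Edges inside S: A-B(d=2), A-E(d=10), E-D(d=40), D-F(d=2), F-C(d=50)
numerator = 50 * 20 * 300 * 200 * 80 * 40 = 192000000000
denominator = 2 * 10 * 40 * 2 * 50 = 80000
card(S) = 192000000000 / 80000 = 2400000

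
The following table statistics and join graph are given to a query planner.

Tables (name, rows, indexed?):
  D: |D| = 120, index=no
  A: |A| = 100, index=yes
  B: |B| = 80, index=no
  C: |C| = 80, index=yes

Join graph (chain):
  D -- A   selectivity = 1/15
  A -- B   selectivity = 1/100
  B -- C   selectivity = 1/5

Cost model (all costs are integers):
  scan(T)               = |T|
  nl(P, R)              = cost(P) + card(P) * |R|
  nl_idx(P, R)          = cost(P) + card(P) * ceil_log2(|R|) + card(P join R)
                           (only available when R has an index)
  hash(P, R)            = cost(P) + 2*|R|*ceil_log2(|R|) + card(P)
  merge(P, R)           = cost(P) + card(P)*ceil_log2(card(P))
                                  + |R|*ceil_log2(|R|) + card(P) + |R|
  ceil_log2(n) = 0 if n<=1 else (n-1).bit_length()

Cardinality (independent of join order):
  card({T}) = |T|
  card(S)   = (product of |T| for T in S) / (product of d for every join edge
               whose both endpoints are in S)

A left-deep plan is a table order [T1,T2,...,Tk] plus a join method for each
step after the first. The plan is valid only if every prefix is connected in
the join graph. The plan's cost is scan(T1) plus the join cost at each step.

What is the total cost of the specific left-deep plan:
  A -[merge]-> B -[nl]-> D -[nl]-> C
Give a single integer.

step 1: scan A: cost=100, card=100
step 2: join B via merge
    card(P join B) = 100*80/(100) = 80
    cost = 100 + 100*7 + 80*7 + 100 + 80 = 1540
step 3: join D via nl
    card(P join D) = 80*120/(15) = 640
    cost = 1540 + 80*120 = 11140
step 4: join C via nl
    card(P join C) = 640*80/(5) = 10240
    cost = 11140 + 640*80 = 62340

62340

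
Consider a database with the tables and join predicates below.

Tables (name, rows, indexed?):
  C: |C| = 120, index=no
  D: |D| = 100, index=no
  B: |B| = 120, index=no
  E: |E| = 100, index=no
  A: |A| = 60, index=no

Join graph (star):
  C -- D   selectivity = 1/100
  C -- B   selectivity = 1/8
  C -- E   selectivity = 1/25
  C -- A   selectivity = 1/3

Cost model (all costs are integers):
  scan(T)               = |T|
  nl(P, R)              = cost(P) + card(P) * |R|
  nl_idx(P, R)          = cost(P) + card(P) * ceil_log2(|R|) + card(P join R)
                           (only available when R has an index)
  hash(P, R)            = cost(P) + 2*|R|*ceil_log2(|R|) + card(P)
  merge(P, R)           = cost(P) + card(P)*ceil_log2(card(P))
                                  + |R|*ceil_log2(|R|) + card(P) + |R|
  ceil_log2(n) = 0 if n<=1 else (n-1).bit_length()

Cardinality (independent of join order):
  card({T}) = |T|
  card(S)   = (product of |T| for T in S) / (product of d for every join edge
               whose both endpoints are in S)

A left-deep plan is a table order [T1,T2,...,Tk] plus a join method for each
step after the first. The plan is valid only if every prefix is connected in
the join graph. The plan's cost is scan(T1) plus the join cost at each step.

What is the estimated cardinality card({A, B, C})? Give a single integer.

Tables in S: A(60), B(120), C(120)
Edges inside S: C-B(d=8), C-A(d=3)
numerator = 60 * 120 * 120 = 864000
denominator = 8 * 3 = 24
card(S) = 864000 / 24 = 36000

36000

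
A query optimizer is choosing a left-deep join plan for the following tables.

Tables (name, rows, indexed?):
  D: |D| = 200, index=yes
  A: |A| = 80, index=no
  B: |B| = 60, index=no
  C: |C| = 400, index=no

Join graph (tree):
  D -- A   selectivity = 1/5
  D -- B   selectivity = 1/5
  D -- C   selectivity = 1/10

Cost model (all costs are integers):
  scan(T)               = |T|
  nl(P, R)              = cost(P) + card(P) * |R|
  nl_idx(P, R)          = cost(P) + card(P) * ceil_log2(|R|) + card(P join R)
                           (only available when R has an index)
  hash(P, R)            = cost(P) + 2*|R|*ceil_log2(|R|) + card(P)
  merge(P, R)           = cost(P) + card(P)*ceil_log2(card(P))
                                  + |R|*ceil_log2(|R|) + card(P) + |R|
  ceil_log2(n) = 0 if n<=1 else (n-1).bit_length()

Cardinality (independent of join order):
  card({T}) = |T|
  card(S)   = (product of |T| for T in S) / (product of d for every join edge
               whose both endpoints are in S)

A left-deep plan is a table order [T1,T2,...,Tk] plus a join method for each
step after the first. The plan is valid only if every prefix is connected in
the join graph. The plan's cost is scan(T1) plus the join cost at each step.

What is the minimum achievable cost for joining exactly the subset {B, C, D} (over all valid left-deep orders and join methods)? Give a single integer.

Selinger DP over subsets of {B,C,D}:
  {D}: scan cost=200, card=200
  {B}: scan cost=60, card=60
  {C}: scan cost=400, card=400
  {BD}: card=2400; try (B,hash)→1120, (D,merge)→2280, (B,merge)→2420, (D,nl_idx)→2940, (D,hash)→3320, (D,nl)→12060 …(+1); best=1120 via (B,hash)
  {CD}: card=8000; try (D,hash)→4000, (C,merge)→6000, (D,merge)→6200, (C,hash)→7600, (D,nl_idx)→11600, (C,nl)→80200 …(+1); best=4000 via (D,hash)
  {BCD}: card=96000; try (C,hash)→10720, (B,hash)→12720, (C,merge)→36320, (B,merge)→116420, (B,nl)→484000, (C,nl)→961120; best=10720 via (C,hash)

10720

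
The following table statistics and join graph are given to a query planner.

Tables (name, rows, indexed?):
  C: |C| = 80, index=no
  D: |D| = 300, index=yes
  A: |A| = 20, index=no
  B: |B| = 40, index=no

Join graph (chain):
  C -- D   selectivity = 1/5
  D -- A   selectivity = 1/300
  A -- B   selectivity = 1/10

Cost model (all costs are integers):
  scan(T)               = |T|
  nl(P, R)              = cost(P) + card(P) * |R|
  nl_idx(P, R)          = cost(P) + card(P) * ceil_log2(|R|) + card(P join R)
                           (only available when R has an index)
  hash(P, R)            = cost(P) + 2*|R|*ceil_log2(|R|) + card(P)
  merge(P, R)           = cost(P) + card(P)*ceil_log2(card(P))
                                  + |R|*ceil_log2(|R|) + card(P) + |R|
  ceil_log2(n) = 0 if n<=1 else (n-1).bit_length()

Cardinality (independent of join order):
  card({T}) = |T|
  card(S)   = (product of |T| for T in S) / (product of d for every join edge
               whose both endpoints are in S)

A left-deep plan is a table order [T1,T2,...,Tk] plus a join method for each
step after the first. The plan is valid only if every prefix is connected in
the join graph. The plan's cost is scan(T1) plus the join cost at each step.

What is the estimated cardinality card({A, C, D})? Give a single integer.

Tables in S: A(20), C(80), D(300)
Edges inside S: C-D(d=5), D-A(d=300)
numerator = 20 * 80 * 300 = 480000
denominator = 5 * 300 = 1500
card(S) = 480000 / 1500 = 320

320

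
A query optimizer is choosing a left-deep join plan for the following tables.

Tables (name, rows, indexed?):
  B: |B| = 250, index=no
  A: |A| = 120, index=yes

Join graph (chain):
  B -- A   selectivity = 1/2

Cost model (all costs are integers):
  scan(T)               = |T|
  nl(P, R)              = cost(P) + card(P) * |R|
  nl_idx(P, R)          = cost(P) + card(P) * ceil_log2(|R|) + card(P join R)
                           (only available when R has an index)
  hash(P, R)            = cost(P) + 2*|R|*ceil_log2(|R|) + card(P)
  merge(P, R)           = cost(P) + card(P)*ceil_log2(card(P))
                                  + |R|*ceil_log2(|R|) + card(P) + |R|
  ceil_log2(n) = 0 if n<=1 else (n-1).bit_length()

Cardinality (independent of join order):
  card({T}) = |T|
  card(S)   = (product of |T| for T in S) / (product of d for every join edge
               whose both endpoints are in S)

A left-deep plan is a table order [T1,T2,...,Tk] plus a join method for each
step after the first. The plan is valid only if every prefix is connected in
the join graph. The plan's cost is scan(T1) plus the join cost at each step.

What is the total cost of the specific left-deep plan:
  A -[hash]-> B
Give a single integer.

4240

step 1: scan A: cost=120, card=120
step 2: join B via hash
    card(P join B) = 120*250/(2) = 15000
    cost = 120 + 2*250*8 + 120 = 4240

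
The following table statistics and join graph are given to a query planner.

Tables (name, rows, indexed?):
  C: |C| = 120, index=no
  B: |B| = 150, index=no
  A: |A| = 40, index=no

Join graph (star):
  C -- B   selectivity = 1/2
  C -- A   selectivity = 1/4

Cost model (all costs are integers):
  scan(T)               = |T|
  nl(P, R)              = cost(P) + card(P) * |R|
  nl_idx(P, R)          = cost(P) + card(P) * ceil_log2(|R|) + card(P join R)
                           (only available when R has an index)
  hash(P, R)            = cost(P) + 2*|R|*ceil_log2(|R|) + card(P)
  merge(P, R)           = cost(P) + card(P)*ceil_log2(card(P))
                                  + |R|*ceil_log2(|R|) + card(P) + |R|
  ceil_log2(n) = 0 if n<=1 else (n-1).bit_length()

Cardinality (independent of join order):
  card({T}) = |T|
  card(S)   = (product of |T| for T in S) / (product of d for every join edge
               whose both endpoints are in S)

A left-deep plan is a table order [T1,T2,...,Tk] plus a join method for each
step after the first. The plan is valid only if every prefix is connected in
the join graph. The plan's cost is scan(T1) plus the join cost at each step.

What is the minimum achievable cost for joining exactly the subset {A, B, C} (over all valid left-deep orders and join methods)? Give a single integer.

4320

Selinger DP over subsets of {A,B,C}:
  {C}: scan cost=120, card=120
  {B}: scan cost=150, card=150
  {A}: scan cost=40, card=40
  {BC}: card=9000; try (C,hash)→1980, (B,merge)→2430, (C,merge)→2460, (B,hash)→2640, (B,nl)→18120, (C,nl)→18150; best=1980 via (C,hash)
  {AC}: card=1200; try (A,hash)→720, (C,merge)→1280, (A,merge)→1360, (C,hash)→1760, (C,nl)→4840, (A,nl)→4920; best=720 via (A,hash)
  {ABC}: card=90000; try (B,hash)→4320, (A,hash)→11460, (B,merge)→16470, (A,merge)→137260, (B,nl)→180720, (A,nl)→361980; best=4320 via (B,hash)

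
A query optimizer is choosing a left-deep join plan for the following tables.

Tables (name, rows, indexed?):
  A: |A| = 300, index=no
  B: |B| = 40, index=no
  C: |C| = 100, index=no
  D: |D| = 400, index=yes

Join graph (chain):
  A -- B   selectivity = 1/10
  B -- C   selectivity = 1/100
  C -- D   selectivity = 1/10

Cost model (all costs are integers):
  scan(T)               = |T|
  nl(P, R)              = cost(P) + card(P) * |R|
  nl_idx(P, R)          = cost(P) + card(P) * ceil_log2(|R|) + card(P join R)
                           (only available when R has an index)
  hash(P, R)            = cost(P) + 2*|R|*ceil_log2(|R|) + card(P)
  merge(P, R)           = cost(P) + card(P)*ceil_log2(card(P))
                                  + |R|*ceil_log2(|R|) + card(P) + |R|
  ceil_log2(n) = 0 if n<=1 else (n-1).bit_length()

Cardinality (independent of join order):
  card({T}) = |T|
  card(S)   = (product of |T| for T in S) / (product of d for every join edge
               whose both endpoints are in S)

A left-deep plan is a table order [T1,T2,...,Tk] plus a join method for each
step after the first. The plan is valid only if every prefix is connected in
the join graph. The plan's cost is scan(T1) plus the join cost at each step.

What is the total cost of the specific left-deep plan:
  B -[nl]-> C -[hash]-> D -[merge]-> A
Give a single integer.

33480

step 1: scan B: cost=40, card=40
step 2: join C via nl
    card(P join C) = 40*100/(100) = 40
    cost = 40 + 40*100 = 4040
step 3: join D via hash
    card(P join D) = 40*400/(10) = 1600
    cost = 4040 + 2*400*9 + 40 = 11280
step 4: join A via merge
    card(P join A) = 1600*300/(10) = 48000
    cost = 11280 + 1600*11 + 300*9 + 1600 + 300 = 33480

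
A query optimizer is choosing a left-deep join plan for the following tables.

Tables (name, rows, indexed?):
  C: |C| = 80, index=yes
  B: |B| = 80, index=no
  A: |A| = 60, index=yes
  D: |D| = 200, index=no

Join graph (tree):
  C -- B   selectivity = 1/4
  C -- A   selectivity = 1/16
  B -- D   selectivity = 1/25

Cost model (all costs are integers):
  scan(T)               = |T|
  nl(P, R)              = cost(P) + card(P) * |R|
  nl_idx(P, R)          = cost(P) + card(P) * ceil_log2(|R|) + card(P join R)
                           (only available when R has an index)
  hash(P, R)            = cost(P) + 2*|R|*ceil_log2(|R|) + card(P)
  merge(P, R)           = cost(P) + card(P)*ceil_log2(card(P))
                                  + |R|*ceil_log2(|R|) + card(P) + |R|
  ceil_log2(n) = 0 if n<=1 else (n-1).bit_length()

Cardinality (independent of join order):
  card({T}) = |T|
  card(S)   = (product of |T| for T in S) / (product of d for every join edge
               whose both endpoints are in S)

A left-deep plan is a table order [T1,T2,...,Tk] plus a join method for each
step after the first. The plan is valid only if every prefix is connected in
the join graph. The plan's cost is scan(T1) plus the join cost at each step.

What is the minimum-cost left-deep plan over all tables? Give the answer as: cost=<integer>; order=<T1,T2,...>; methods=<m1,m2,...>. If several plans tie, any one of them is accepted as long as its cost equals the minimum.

Selinger DP (subsets sized 1..n):
  {C}: scan cost=80, card=80
  {B}: scan cost=80, card=80
  {A}: scan cost=60, card=60
  {D}: scan cost=200, card=200
  {BC}: card=1600; try (C,hash)→1280, (B,hash)→1280, (C,merge)→1360, (B,merge)→1360, (C,nl_idx)→2240, (C,nl)→6480 …(+1); best=1280 via (C,hash)
  {AC}: card=300; try (C,nl_idx)→780, (A,nl_idx)→860, (A,hash)→880, (C,merge)→1120, (A,merge)→1140, (C,hash)→1240 …(+2); best=780 via (C,nl_idx)
  {BD}: card=640; try (B,hash)→1520, (D,merge)→2520, (B,merge)→2640, (D,hash)→3360, (D,nl)→16080, (B,nl)→16200; best=1520 via (B,hash)
  {ABC}: card=6000; try (B,hash)→2200, (A,hash)→3600, (B,merge)→4420, (A,nl_idx)→16880, (A,merge)→20900, (B,nl)→24780 …(+1); best=2200 via (B,hash)
  {BCD}: card=12800; try (C,hash)→3280, (D,hash)→6080, (C,merge)→9200, (C,nl_idx)→18800, (D,merge)→22280, (C,nl)→52720 …(+1); best=3280 via (C,hash)
  {ABCD}: card=48000; try (D,hash)→11400, (A,hash)→16800, (D,merge)→88000, (A,nl_idx)→128080, (A,merge)→195700, (A,nl)→771280 …(+1); best=11400 via (D,hash)

cost=11400; order=A,C,B,D; methods=nl_idx,hash,hash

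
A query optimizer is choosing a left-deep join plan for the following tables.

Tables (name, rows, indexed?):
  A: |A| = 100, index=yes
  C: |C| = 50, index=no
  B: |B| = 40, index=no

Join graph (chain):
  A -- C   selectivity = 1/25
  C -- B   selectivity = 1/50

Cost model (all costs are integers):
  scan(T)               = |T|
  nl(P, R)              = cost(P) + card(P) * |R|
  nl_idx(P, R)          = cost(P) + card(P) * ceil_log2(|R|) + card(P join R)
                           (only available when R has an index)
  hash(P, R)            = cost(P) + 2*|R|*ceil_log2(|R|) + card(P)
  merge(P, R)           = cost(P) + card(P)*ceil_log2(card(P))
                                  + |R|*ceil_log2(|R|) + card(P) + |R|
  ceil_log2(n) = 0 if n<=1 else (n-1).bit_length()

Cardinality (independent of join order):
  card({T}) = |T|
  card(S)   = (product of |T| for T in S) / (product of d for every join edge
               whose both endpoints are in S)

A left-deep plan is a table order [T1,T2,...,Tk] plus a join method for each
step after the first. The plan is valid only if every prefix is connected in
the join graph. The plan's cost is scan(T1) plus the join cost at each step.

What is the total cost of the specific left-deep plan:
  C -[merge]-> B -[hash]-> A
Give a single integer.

step 1: scan C: cost=50, card=50
step 2: join B via merge
    card(P join B) = 50*40/(50) = 40
    cost = 50 + 50*6 + 40*6 + 50 + 40 = 680
step 3: join A via hash
    card(P join A) = 40*100/(25) = 160
    cost = 680 + 2*100*7 + 40 = 2120

2120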